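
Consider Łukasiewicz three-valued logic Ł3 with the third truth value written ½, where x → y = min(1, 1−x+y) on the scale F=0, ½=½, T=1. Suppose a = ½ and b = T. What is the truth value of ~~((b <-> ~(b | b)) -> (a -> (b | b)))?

T

b | b = T | T = T
~(b | b) = ~T = F
b <-> ~(b | b) = T <-> F = F
b | b = T | T = T
a -> (b | b) = ½ -> T = T  [min(1, 1−½+1)]
(b <-> ~(b | b)) -> (a -> (b | b)) = F -> T = T
~((b <-> ~(b | b)) -> (a -> (b | b))) = ~T = F
~~((b <-> ~(b | b)) -> (a -> (b | b))) = ~F = T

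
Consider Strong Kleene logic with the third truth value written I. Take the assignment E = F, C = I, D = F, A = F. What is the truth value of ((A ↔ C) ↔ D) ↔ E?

A ↔ C = F ↔ I = I
(A ↔ C) ↔ D = I ↔ F = I
((A ↔ C) ↔ D) ↔ E = I ↔ F = I

I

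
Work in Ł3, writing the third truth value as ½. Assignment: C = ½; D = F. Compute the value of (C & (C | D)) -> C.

T

C | D = ½ | F = ½
C & (C | D) = ½ & ½ = ½
(C & (C | D)) -> C = ½ -> ½ = T  [min(1, 1−½+½)]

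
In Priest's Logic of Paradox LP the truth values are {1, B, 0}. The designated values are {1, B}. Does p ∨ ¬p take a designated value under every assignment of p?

Every assignment of p over {1, B, 0} gives a value in {1, B}.
In particular, with p=B: p ∨ ¬p = B.

Yes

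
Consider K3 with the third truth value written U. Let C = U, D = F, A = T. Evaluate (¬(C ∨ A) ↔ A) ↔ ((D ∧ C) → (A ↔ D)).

C ∨ A = U ∨ T = T
¬(C ∨ A) = ¬T = F
¬(C ∨ A) ↔ A = F ↔ T = F
D ∧ C = F ∧ U = F
A ↔ D = T ↔ F = F
(D ∧ C) → (A ↔ D) = F → F = T
(¬(C ∨ A) ↔ A) ↔ ((D ∧ C) → (A ↔ D)) = F ↔ T = F

F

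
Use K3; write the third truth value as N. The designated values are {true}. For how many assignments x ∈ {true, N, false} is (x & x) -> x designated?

x=true: true ✓
x=N: N ·
x=false: true ✓

2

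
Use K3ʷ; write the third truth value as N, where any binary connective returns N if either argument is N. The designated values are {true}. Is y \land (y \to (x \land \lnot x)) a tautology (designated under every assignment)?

Countermodel: y=true, x=true gives false, which is not designated.

No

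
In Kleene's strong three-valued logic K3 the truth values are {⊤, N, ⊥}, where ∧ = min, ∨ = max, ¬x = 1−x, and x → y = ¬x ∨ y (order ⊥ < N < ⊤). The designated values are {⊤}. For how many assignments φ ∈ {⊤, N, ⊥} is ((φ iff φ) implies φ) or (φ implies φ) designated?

φ=⊤: ⊤ ✓
φ=N: N ·
φ=⊥: ⊤ ✓

2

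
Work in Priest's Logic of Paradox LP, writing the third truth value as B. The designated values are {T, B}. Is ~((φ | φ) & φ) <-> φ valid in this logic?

Countermodel: φ=T gives F, which is not designated.

No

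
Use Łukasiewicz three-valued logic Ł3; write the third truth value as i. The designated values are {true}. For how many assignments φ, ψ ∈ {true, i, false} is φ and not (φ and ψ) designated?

Designated under: (φ=true, ψ=false).

1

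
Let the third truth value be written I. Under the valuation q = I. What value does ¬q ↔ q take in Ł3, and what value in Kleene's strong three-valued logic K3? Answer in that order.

⊤; I

In Ł3: ¬q = ¬I = I
¬q ↔ q = I ↔ I = ⊤  [1 − |½−½|]
In Kleene's strong three-valued logic K3: ¬q = ¬I = I
¬q ↔ q = I ↔ I = I
They differ because Ł3 and Kleene's strong three-valued logic K3 treat I differently under implication.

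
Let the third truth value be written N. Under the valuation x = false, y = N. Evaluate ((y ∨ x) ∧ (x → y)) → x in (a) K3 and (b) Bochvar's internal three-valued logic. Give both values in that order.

N; N

In K3: y ∨ x = N ∨ false = N
x → y = false → N = true
(y ∨ x) ∧ (x → y) = N ∧ true = N
((y ∨ x) ∧ (x → y)) → x = N → false = N
In Bochvar's internal three-valued logic: y ∨ x = N ∨ false = N
x → y = false → N = N
(y ∨ x) ∧ (x → y) = N ∧ N = N
((y ∨ x) ∧ (x → y)) → x = N → false = N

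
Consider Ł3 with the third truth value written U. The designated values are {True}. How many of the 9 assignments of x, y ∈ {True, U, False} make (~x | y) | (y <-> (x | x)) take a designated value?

Of the 9 assignments, 6 give a value in {True}.

6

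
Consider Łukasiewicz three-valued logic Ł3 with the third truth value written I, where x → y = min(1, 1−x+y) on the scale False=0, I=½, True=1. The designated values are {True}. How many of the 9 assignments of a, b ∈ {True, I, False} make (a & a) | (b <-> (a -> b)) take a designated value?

5

Of the 9 assignments, 5 give a value in {True}.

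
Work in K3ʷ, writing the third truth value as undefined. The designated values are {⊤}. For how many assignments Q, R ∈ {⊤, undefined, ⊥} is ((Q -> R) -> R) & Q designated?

Designated under: (Q=⊤, R=⊤); (Q=⊤, R=⊥).

2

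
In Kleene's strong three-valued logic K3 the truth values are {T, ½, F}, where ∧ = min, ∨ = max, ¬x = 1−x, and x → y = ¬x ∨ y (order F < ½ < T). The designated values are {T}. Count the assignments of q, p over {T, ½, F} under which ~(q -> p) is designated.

1

Designated under: (q=T, p=F).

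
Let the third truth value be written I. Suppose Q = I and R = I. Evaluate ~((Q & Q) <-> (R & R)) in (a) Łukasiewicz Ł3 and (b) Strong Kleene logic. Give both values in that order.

In Łukasiewicz Ł3: Q & Q = I & I = I
R & R = I & I = I
(Q & Q) <-> (R & R) = I <-> I = true  [1 − |½−½|]
~((Q & Q) <-> (R & R)) = ~true = false
In Strong Kleene logic: Q & Q = I & I = I
R & R = I & I = I
(Q & Q) <-> (R & R) = I <-> I = I
~((Q & Q) <-> (R & R)) = ~I = I
They differ because Łukasiewicz Ł3 and Strong Kleene logic treat I differently under implication.

false; I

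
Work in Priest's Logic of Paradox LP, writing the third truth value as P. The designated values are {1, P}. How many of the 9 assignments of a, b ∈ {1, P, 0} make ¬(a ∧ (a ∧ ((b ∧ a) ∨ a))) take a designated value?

Of the 9 assignments, 6 give a value in {1, P}.

6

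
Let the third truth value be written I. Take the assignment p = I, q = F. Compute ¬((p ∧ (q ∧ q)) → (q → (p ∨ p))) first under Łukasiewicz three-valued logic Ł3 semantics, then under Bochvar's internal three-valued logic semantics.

F; I

In Łukasiewicz three-valued logic Ł3: q ∧ q = F ∧ F = F
p ∧ (q ∧ q) = I ∧ F = F
p ∨ p = I ∨ I = I
q → (p ∨ p) = F → I = T  [min(1, 1−0+½)]
(p ∧ (q ∧ q)) → (q → (p ∨ p)) = F → T = T
¬((p ∧ (q ∧ q)) → (q → (p ∨ p))) = ¬T = F
In Bochvar's internal three-valued logic: q ∧ q = F ∧ F = F
p ∧ (q ∧ q) = I ∧ F = I
p ∨ p = I ∨ I = I
q → (p ∨ p) = F → I = I  [any arg is the third value ⇒ result is the third value]
(p ∧ (q ∧ q)) → (q → (p ∨ p)) = I → I = I
¬((p ∧ (q ∧ q)) → (q → (p ∨ p))) = ¬I = I
They differ because Łukasiewicz three-valued logic Ł3 and Bochvar's internal three-valued logic treat I differently under the binary connectives.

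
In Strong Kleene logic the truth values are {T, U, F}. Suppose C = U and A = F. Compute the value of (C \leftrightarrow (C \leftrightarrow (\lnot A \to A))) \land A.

\lnot A = \lnot F = T
\lnot A \to A = T \to F = F
C \leftrightarrow (\lnot A \to A) = U \leftrightarrow F = U
C \leftrightarrow (C \leftrightarrow (\lnot A \to A)) = U \leftrightarrow U = U
(C \leftrightarrow (C \leftrightarrow (\lnot A \to A))) \land A = U \land F = F

F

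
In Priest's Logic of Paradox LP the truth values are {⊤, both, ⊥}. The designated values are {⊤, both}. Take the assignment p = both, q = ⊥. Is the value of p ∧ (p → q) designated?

p → q = both → ⊥ = both  [¬both ∨ ⊥]
p ∧ (p → q) = both ∧ both = both
both ∈ {⊤, both}.

Yes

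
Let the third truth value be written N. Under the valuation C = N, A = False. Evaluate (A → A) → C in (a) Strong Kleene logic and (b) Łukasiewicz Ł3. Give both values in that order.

In Strong Kleene logic: A → A = False → False = True
(A → A) → C = True → N = N  [¬True ∨ N]
In Łukasiewicz Ł3: A → A = False → False = True
(A → A) → C = True → N = N  [min(1, 1−1+½)]

N; N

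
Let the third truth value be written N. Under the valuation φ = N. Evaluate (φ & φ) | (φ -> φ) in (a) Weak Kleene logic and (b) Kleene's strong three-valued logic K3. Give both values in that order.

In Weak Kleene logic: φ & φ = N & N = N
φ -> φ = N -> N = N  [any arg is the third value ⇒ result is the third value]
(φ & φ) | (φ -> φ) = N | N = N
In Kleene's strong three-valued logic K3: φ & φ = N & N = N
φ -> φ = N -> N = N  [~N | N]
(φ & φ) | (φ -> φ) = N | N = N

N; N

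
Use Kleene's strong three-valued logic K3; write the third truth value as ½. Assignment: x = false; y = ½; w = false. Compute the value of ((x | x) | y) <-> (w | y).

x | x = false | false = false
(x | x) | y = false | ½ = ½
w | y = false | ½ = ½
((x | x) | y) <-> (w | y) = ½ <-> ½ = ½

½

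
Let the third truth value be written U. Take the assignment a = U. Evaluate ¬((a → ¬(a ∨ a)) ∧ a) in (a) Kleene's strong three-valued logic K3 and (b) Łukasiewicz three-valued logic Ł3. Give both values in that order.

In Kleene's strong three-valued logic K3: a ∨ a = U ∨ U = U
¬(a ∨ a) = ¬U = U
a → ¬(a ∨ a) = U → U = U  [¬U ∨ U]
(a → ¬(a ∨ a)) ∧ a = U ∧ U = U
¬((a → ¬(a ∨ a)) ∧ a) = ¬U = U
In Łukasiewicz three-valued logic Ł3: a ∨ a = U ∨ U = U
¬(a ∨ a) = ¬U = U
a → ¬(a ∨ a) = U → U = true
(a → ¬(a ∨ a)) ∧ a = true ∧ U = U
¬((a → ¬(a ∨ a)) ∧ a) = ¬U = U

U; U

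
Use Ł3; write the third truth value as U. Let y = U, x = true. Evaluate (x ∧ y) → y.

x ∧ y = true ∧ U = U
(x ∧ y) → y = U → U = true  [min(1, 1−½+½)]

true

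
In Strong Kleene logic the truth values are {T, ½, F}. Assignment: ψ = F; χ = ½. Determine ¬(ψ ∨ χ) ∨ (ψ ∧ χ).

½

ψ ∨ χ = F ∨ ½ = ½
¬(ψ ∨ χ) = ¬½ = ½
ψ ∧ χ = F ∧ ½ = F
¬(ψ ∨ χ) ∨ (ψ ∧ χ) = ½ ∨ F = ½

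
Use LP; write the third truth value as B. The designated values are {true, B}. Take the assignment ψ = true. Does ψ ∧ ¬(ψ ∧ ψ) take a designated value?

ψ ∧ ψ = true ∧ true = true
¬(ψ ∧ ψ) = ¬true = false
ψ ∧ ¬(ψ ∧ ψ) = true ∧ false = false
false ∉ {true, B}.

No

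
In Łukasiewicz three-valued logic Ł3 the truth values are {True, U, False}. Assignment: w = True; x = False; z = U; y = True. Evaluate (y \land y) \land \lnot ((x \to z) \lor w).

False

y \land y = True \land True = True
x \to z = False \to U = True  [min(1, 1−0+½)]
(x \to z) \lor w = True \lor True = True
\lnot ((x \to z) \lor w) = \lnot True = False
(y \land y) \land \lnot ((x \to z) \lor w) = True \land False = False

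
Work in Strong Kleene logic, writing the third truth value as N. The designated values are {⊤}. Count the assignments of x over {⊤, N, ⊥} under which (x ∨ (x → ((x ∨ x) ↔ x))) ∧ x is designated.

x=⊤: ⊤ ✓
x=N: N ·
x=⊥: ⊥ ·

1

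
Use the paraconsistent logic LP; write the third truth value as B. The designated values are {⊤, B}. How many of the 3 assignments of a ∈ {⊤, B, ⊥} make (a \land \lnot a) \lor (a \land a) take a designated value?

a=⊤: ⊤ ✓
a=B: B ✓
a=⊥: ⊥ ·

2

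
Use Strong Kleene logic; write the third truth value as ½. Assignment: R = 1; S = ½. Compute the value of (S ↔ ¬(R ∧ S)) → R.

R ∧ S = 1 ∧ ½ = ½
¬(R ∧ S) = ¬½ = ½
S ↔ ¬(R ∧ S) = ½ ↔ ½ = ½
(S ↔ ¬(R ∧ S)) → R = ½ → 1 = 1  [¬½ ∨ 1]

1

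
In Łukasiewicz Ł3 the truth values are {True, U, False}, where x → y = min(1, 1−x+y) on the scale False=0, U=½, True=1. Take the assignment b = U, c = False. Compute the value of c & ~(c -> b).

False

c -> b = False -> U = True
~(c -> b) = ~True = False
c & ~(c -> b) = False & False = False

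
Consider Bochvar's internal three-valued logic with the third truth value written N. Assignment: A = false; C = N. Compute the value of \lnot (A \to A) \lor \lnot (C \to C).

A \to A = false \to false = true
\lnot (A \to A) = \lnot true = false
C \to C = N \to N = N
\lnot (C \to C) = \lnot N = N
\lnot (A \to A) \lor \lnot (C \to C) = false \lor N = N

N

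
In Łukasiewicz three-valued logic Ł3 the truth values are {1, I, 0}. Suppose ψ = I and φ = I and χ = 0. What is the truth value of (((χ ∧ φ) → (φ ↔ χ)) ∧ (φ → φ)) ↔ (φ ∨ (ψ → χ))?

χ ∧ φ = 0 ∧ I = 0
φ ↔ χ = I ↔ 0 = I
(χ ∧ φ) → (φ ↔ χ) = 0 → I = 1
φ → φ = I → I = 1
((χ ∧ φ) → (φ ↔ χ)) ∧ (φ → φ) = 1 ∧ 1 = 1
ψ → χ = I → 0 = I
φ ∨ (ψ → χ) = I ∨ I = I
(((χ ∧ φ) → (φ ↔ χ)) ∧ (φ → φ)) ↔ (φ ∨ (ψ → χ)) = 1 ↔ I = I

I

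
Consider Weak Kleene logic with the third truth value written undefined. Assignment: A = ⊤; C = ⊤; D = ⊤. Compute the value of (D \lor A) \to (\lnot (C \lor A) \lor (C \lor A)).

D \lor A = ⊤ \lor ⊤ = ⊤
C \lor A = ⊤ \lor ⊤ = ⊤
\lnot (C \lor A) = \lnot ⊤ = ⊥
C \lor A = ⊤ \lor ⊤ = ⊤
\lnot (C \lor A) \lor (C \lor A) = ⊥ \lor ⊤ = ⊤
(D \lor A) \to (\lnot (C \lor A) \lor (C \lor A)) = ⊤ \to ⊤ = ⊤

⊤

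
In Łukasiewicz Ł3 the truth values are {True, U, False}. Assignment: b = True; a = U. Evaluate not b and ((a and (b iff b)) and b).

False

not b = not True = False
b iff b = True iff True = True
a and (b iff b) = U and True = U
(a and (b iff b)) and b = U and True = U
not b and ((a and (b iff b)) and b) = False and U = False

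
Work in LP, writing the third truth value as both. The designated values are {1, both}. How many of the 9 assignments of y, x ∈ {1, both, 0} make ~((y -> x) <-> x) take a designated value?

5

Of the 9 assignments, 5 give a value in {1, both}.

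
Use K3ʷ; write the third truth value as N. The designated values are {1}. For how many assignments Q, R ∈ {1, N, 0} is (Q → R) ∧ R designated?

2

Designated under: (Q=1, R=1); (Q=0, R=1).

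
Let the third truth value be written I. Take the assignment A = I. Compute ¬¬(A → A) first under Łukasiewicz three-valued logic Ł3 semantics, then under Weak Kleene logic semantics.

T; I

In Łukasiewicz three-valued logic Ł3: A → A = I → I = T  [min(1, 1−½+½)]
¬(A → A) = ¬T = F
¬¬(A → A) = ¬F = T
In Weak Kleene logic: A → A = I → I = I  [any arg is the third value ⇒ result is the third value]
¬(A → A) = ¬I = I
¬¬(A → A) = ¬I = I
They differ because Łukasiewicz three-valued logic Ł3 and Weak Kleene logic treat I differently under the binary connectives.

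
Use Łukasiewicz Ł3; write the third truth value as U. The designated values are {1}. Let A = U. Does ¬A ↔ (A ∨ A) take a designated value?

¬A = ¬U = U
A ∨ A = U ∨ U = U
¬A ↔ (A ∨ A) = U ↔ U = 1
1 ∈ {1}.

Yes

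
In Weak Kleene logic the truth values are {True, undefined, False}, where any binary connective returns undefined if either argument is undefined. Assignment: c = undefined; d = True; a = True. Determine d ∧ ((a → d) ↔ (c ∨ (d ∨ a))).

undefined

a → d = True → True = True
d ∨ a = True ∨ True = True
c ∨ (d ∨ a) = undefined ∨ True = undefined
(a → d) ↔ (c ∨ (d ∨ a)) = True ↔ undefined = undefined
d ∧ ((a → d) ↔ (c ∨ (d ∨ a))) = True ∧ undefined = undefined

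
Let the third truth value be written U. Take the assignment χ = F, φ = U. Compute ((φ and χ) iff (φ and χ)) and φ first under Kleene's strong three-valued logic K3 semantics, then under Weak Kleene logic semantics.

U; U

In Kleene's strong three-valued logic K3: φ and χ = U and F = F
φ and χ = U and F = F
(φ and χ) iff (φ and χ) = F iff F = T
((φ and χ) iff (φ and χ)) and φ = T and U = U
In Weak Kleene logic: φ and χ = U and F = U
φ and χ = U and F = U
(φ and χ) iff (φ and χ) = U iff U = U
((φ and χ) iff (φ and χ)) and φ = U and U = U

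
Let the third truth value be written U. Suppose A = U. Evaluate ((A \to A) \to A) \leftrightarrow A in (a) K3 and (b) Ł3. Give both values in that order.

In K3: A \to A = U \to U = U
(A \to A) \to A = U \to U = U
((A \to A) \to A) \leftrightarrow A = U \leftrightarrow U = U
In Ł3: A \to A = U \to U = 1
(A \to A) \to A = 1 \to U = U
((A \to A) \to A) \leftrightarrow A = U \leftrightarrow U = 1
They differ because K3 and Ł3 treat U differently under implication.

U; 1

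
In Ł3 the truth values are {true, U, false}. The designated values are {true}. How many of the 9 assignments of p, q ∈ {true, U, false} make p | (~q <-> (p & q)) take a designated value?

Of the 9 assignments, 5 give a value in {true}.

5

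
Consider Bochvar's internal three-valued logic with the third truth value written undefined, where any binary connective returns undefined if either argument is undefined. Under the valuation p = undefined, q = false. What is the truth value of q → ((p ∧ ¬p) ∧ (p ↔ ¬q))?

¬p = ¬undefined = undefined
p ∧ ¬p = undefined ∧ undefined = undefined
¬q = ¬false = true
p ↔ ¬q = undefined ↔ true = undefined
(p ∧ ¬p) ∧ (p ↔ ¬q) = undefined ∧ undefined = undefined
q → ((p ∧ ¬p) ∧ (p ↔ ¬q)) = false → undefined = undefined

undefined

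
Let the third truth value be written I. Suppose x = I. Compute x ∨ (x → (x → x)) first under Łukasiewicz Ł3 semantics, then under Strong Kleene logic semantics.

In Łukasiewicz Ł3: x → x = I → I = True  [min(1, 1−½+½)]
x → (x → x) = I → True = True
x ∨ (x → (x → x)) = I ∨ True = True
In Strong Kleene logic: x → x = I → I = I  [¬I ∨ I]
x → (x → x) = I → I = I
x ∨ (x → (x → x)) = I ∨ I = I
They differ because Łukasiewicz Ł3 and Strong Kleene logic treat I differently under implication.

True; I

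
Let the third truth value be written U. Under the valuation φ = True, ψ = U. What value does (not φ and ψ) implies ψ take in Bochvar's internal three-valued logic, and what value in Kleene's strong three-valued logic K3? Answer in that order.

In Bochvar's internal three-valued logic: not φ = not True = False
not φ and ψ = False and U = U
(not φ and ψ) implies ψ = U implies U = U  [any arg is the third value ⇒ result is the third value]
In Kleene's strong three-valued logic K3: not φ = not True = False
not φ and ψ = False and U = False
(not φ and ψ) implies ψ = False implies U = True
They differ because Bochvar's internal three-valued logic and Kleene's strong three-valued logic K3 treat U differently under the binary connectives.

U; True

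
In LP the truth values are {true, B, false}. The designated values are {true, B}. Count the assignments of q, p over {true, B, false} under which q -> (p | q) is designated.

9

Of the 9 assignments, 9 give a value in {true, B}.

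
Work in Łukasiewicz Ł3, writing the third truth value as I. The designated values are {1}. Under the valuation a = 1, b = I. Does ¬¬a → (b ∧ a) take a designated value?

¬a = ¬1 = 0
¬¬a = ¬0 = 1
b ∧ a = I ∧ 1 = I
¬¬a → (b ∧ a) = 1 → I = I  [min(1, 1−1+½)]
I ∉ {1}.

No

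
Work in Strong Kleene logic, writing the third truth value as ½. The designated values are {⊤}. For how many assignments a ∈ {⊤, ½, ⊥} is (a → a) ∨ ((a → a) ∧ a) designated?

2

a=⊤: ⊤ ✓
a=½: ½ ·
a=⊥: ⊤ ✓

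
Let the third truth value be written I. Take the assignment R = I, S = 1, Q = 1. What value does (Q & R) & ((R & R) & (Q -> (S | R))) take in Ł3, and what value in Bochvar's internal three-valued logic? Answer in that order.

In Ł3: Q & R = 1 & I = I
R & R = I & I = I
S | R = 1 | I = 1
Q -> (S | R) = 1 -> 1 = 1
(R & R) & (Q -> (S | R)) = I & 1 = I
(Q & R) & ((R & R) & (Q -> (S | R))) = I & I = I
In Bochvar's internal three-valued logic: Q & R = 1 & I = I
R & R = I & I = I
S | R = 1 | I = I
Q -> (S | R) = 1 -> I = I  [any arg is the third value ⇒ result is the third value]
(R & R) & (Q -> (S | R)) = I & I = I
(Q & R) & ((R & R) & (Q -> (S | R))) = I & I = I

I; I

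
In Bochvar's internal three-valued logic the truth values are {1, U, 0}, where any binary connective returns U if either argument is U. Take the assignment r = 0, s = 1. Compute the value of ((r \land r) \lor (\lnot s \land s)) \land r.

0

r \land r = 0 \land 0 = 0
\lnot s = \lnot 1 = 0
\lnot s \land s = 0 \land 1 = 0
(r \land r) \lor (\lnot s \land s) = 0 \lor 0 = 0
((r \land r) \lor (\lnot s \land s)) \land r = 0 \land 0 = 0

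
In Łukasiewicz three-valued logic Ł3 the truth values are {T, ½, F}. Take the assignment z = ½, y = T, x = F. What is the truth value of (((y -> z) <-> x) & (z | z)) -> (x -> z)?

T

y -> z = T -> ½ = ½
(y -> z) <-> x = ½ <-> F = ½
z | z = ½ | ½ = ½
((y -> z) <-> x) & (z | z) = ½ & ½ = ½
x -> z = F -> ½ = T
(((y -> z) <-> x) & (z | z)) -> (x -> z) = ½ -> T = T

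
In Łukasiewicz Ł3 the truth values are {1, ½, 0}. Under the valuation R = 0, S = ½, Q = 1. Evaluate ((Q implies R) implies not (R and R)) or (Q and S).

Q implies R = 1 implies 0 = 0
R and R = 0 and 0 = 0
not (R and R) = not 0 = 1
(Q implies R) implies not (R and R) = 0 implies 1 = 1
Q and S = 1 and ½ = ½
((Q implies R) implies not (R and R)) or (Q and S) = 1 or ½ = 1

1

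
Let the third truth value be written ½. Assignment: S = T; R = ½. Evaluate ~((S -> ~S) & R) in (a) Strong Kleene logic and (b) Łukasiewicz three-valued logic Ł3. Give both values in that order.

T; T

In Strong Kleene logic: ~S = ~T = F
S -> ~S = T -> F = F
(S -> ~S) & R = F & ½ = F
~((S -> ~S) & R) = ~F = T
In Łukasiewicz three-valued logic Ł3: ~S = ~T = F
S -> ~S = T -> F = F
(S -> ~S) & R = F & ½ = F
~((S -> ~S) & R) = ~F = T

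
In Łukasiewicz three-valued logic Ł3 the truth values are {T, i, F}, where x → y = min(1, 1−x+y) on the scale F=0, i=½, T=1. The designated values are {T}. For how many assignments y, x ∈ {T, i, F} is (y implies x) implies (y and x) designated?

Designated under: (y=T, x=T); (y=T, x=i); (y=T, x=F).

3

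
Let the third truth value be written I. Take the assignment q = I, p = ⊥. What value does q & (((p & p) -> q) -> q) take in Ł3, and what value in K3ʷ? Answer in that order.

I; I

In Ł3: p & p = ⊥ & ⊥ = ⊥
(p & p) -> q = ⊥ -> I = ⊤  [min(1, 1−0+½)]
((p & p) -> q) -> q = ⊤ -> I = I
q & (((p & p) -> q) -> q) = I & I = I
In K3ʷ: p & p = ⊥ & ⊥ = ⊥
(p & p) -> q = ⊥ -> I = I  [any arg is the third value ⇒ result is the third value]
((p & p) -> q) -> q = I -> I = I
q & (((p & p) -> q) -> q) = I & I = I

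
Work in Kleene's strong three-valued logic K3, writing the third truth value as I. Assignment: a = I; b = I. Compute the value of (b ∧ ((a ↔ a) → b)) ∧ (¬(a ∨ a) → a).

I

a ↔ a = I ↔ I = I
(a ↔ a) → b = I → I = I  [¬I ∨ I]
b ∧ ((a ↔ a) → b) = I ∧ I = I
a ∨ a = I ∨ I = I
¬(a ∨ a) = ¬I = I
¬(a ∨ a) → a = I → I = I
(b ∧ ((a ↔ a) → b)) ∧ (¬(a ∨ a) → a) = I ∧ I = I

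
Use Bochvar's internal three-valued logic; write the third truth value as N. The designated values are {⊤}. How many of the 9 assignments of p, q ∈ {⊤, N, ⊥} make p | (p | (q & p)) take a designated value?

2

Designated under: (p=⊤, q=⊤); (p=⊤, q=⊥).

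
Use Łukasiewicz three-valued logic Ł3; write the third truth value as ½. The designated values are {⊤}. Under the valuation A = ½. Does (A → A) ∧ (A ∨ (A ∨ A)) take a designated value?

A → A = ½ → ½ = ⊤  [min(1, 1−½+½)]
A ∨ A = ½ ∨ ½ = ½
A ∨ (A ∨ A) = ½ ∨ ½ = ½
(A → A) ∧ (A ∨ (A ∨ A)) = ⊤ ∧ ½ = ½
½ ∉ {⊤}.

No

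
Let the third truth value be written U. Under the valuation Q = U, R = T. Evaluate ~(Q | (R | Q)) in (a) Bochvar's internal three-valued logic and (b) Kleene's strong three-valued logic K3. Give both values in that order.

U; F

In Bochvar's internal three-valued logic: R | Q = T | U = U
Q | (R | Q) = U | U = U
~(Q | (R | Q)) = ~U = U
In Kleene's strong three-valued logic K3: R | Q = T | U = T
Q | (R | Q) = U | T = T
~(Q | (R | Q)) = ~T = F
They differ because Bochvar's internal three-valued logic and Kleene's strong three-valued logic K3 treat U differently under the binary connectives.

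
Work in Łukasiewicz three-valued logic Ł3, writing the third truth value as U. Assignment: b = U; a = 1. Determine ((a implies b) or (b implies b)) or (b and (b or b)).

a implies b = 1 implies U = U  [min(1, 1−1+½)]
b implies b = U implies U = 1
(a implies b) or (b implies b) = U or 1 = 1
b or b = U or U = U
b and (b or b) = U and U = U
((a implies b) or (b implies b)) or (b and (b or b)) = 1 or U = 1

1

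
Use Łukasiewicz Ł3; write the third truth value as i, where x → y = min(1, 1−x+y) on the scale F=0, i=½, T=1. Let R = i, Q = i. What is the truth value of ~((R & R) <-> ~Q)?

R & R = i & i = i
~Q = ~i = i
(R & R) <-> ~Q = i <-> i = T  [1 − |½−½|]
~((R & R) <-> ~Q) = ~T = F

F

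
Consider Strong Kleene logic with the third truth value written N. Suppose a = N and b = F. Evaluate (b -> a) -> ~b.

b -> a = F -> N = T  [~F | N]
~b = ~F = T
(b -> a) -> ~b = T -> T = T

T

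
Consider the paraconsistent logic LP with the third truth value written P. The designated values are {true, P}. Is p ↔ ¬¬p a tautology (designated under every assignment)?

Yes

Every assignment of p over {true, P, false} gives a value in {true, P}.
In particular, with p=P: p ↔ ¬¬p = P.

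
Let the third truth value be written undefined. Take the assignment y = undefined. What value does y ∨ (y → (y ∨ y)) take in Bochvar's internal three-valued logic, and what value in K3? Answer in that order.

In Bochvar's internal three-valued logic: y ∨ y = undefined ∨ undefined = undefined
y → (y ∨ y) = undefined → undefined = undefined
y ∨ (y → (y ∨ y)) = undefined ∨ undefined = undefined
In K3: y ∨ y = undefined ∨ undefined = undefined
y → (y ∨ y) = undefined → undefined = undefined  [¬undefined ∨ undefined]
y ∨ (y → (y ∨ y)) = undefined ∨ undefined = undefined

undefined; undefined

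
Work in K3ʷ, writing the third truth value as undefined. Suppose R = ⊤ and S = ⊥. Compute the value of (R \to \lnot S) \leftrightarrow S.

\lnot S = \lnot ⊥ = ⊤
R \to \lnot S = ⊤ \to ⊤ = ⊤
(R \to \lnot S) \leftrightarrow S = ⊤ \leftrightarrow ⊥ = ⊥

⊥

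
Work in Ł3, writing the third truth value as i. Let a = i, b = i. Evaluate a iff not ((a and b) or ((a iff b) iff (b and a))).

a and b = i and i = i
a iff b = i iff i = true  [1 − |½−½|]
b and a = i and i = i
(a iff b) iff (b and a) = true iff i = i
(a and b) or ((a iff b) iff (b and a)) = i or i = i
not ((a and b) or ((a iff b) iff (b and a))) = not i = i
a iff not ((a and b) or ((a iff b) iff (b and a))) = i iff i = true

true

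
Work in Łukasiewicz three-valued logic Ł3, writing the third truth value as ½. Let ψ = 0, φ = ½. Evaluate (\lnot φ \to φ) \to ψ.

\lnot φ = \lnot ½ = ½
\lnot φ \to φ = ½ \to ½ = 1
(\lnot φ \to φ) \to ψ = 1 \to 0 = 0

0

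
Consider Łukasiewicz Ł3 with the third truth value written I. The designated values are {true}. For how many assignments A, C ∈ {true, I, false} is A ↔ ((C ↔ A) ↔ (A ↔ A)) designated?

Designated under: (A=true, C=true); (A=I, C=true); (A=I, C=false); (A=false, C=true).

4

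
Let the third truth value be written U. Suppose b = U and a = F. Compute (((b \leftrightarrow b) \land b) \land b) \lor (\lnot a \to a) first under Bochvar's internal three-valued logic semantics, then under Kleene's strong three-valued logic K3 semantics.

U; U

In Bochvar's internal three-valued logic: b \leftrightarrow b = U \leftrightarrow U = U
(b \leftrightarrow b) \land b = U \land U = U
((b \leftrightarrow b) \land b) \land b = U \land U = U
\lnot a = \lnot F = T
\lnot a \to a = T \to F = F
(((b \leftrightarrow b) \land b) \land b) \lor (\lnot a \to a) = U \lor F = U
In Kleene's strong three-valued logic K3: b \leftrightarrow b = U \leftrightarrow U = U
(b \leftrightarrow b) \land b = U \land U = U
((b \leftrightarrow b) \land b) \land b = U \land U = U
\lnot a = \lnot F = T
\lnot a \to a = T \to F = F
(((b \leftrightarrow b) \land b) \land b) \lor (\lnot a \to a) = U \lor F = U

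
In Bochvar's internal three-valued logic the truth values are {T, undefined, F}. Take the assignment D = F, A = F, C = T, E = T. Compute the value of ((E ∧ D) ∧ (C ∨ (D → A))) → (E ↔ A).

E ∧ D = T ∧ F = F
D → A = F → F = T
C ∨ (D → A) = T ∨ T = T
(E ∧ D) ∧ (C ∨ (D → A)) = F ∧ T = F
E ↔ A = T ↔ F = F
((E ∧ D) ∧ (C ∨ (D → A))) → (E ↔ A) = F → F = T

T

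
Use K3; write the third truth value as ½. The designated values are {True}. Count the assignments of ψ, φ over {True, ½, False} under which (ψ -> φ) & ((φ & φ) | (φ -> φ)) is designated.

4

Designated under: (ψ=True, φ=True); (ψ=½, φ=True); (ψ=False, φ=True); (ψ=False, φ=False).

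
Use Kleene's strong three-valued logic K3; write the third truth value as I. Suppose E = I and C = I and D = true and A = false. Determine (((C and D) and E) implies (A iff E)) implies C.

C and D = I and true = I
(C and D) and E = I and I = I
A iff E = false iff I = I
((C and D) and E) implies (A iff E) = I implies I = I
(((C and D) and E) implies (A iff E)) implies C = I implies I = I

I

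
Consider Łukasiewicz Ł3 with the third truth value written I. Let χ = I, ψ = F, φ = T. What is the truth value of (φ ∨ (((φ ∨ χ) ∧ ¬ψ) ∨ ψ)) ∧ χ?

I

φ ∨ χ = T ∨ I = T
¬ψ = ¬F = T
(φ ∨ χ) ∧ ¬ψ = T ∧ T = T
((φ ∨ χ) ∧ ¬ψ) ∨ ψ = T ∨ F = T
φ ∨ (((φ ∨ χ) ∧ ¬ψ) ∨ ψ) = T ∨ T = T
(φ ∨ (((φ ∨ χ) ∧ ¬ψ) ∨ ψ)) ∧ χ = T ∧ I = I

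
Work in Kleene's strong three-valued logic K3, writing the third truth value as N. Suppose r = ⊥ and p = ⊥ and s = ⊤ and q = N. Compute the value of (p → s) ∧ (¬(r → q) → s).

p → s = ⊥ → ⊤ = ⊤
r → q = ⊥ → N = ⊤  [¬⊥ ∨ N]
¬(r → q) = ¬⊤ = ⊥
¬(r → q) → s = ⊥ → ⊤ = ⊤
(p → s) ∧ (¬(r → q) → s) = ⊤ ∧ ⊤ = ⊤

⊤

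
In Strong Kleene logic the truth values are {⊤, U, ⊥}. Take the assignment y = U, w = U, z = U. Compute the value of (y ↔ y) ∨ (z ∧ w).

U

y ↔ y = U ↔ U = U
z ∧ w = U ∧ U = U
(y ↔ y) ∨ (z ∧ w) = U ∨ U = U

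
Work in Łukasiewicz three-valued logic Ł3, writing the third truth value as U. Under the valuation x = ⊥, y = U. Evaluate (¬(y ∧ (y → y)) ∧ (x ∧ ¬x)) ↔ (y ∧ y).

y → y = U → U = ⊤  [min(1, 1−½+½)]
y ∧ (y → y) = U ∧ ⊤ = U
¬(y ∧ (y → y)) = ¬U = U
¬x = ¬⊥ = ⊤
x ∧ ¬x = ⊥ ∧ ⊤ = ⊥
¬(y ∧ (y → y)) ∧ (x ∧ ¬x) = U ∧ ⊥ = ⊥
y ∧ y = U ∧ U = U
(¬(y ∧ (y → y)) ∧ (x ∧ ¬x)) ↔ (y ∧ y) = ⊥ ↔ U = U

U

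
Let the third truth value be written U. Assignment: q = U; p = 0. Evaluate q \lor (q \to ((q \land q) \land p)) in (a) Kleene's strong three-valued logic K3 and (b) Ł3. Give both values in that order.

U; U

In Kleene's strong three-valued logic K3: q \land q = U \land U = U
(q \land q) \land p = U \land 0 = 0
q \to ((q \land q) \land p) = U \to 0 = U  [\lnot U \lor 0]
q \lor (q \to ((q \land q) \land p)) = U \lor U = U
In Ł3: q \land q = U \land U = U
(q \land q) \land p = U \land 0 = 0
q \to ((q \land q) \land p) = U \to 0 = U  [min(1, 1−½+0)]
q \lor (q \to ((q \land q) \land p)) = U \lor U = U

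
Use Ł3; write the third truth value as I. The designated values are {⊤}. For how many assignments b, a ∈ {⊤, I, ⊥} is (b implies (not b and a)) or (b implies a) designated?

6

Of the 9 assignments, 6 give a value in {⊤}.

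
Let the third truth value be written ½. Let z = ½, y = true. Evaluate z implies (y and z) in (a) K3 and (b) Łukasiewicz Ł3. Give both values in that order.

½; true

In K3: y and z = true and ½ = ½
z implies (y and z) = ½ implies ½ = ½  [not ½ or ½]
In Łukasiewicz Ł3: y and z = true and ½ = ½
z implies (y and z) = ½ implies ½ = true  [min(1, 1−½+½)]
They differ because K3 and Łukasiewicz Ł3 treat ½ differently under implication.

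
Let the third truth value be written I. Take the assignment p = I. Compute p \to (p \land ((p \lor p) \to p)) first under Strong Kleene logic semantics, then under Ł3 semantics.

I; 1

In Strong Kleene logic: p \lor p = I \lor I = I
(p \lor p) \to p = I \to I = I  [\lnot I \lor I]
p \land ((p \lor p) \to p) = I \land I = I
p \to (p \land ((p \lor p) \to p)) = I \to I = I
In Ł3: p \lor p = I \lor I = I
(p \lor p) \to p = I \to I = 1  [min(1, 1−½+½)]
p \land ((p \lor p) \to p) = I \land 1 = I
p \to (p \land ((p \lor p) \to p)) = I \to I = 1
They differ because Strong Kleene logic and Ł3 treat I differently under implication.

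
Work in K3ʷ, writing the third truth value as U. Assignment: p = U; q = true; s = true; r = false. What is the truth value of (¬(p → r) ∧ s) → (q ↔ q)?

U

p → r = U → false = U  [any arg is the third value ⇒ result is the third value]
¬(p → r) = ¬U = U
¬(p → r) ∧ s = U ∧ true = U
q ↔ q = true ↔ true = true
(¬(p → r) ∧ s) → (q ↔ q) = U → true = U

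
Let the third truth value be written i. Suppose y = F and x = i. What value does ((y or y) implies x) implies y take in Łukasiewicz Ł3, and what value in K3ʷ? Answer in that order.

F; i

In Łukasiewicz Ł3: y or y = F or F = F
(y or y) implies x = F implies i = T
((y or y) implies x) implies y = T implies F = F
In K3ʷ: y or y = F or F = F
(y or y) implies x = F implies i = i  [any arg is the third value ⇒ result is the third value]
((y or y) implies x) implies y = i implies F = i
They differ because Łukasiewicz Ł3 and K3ʷ treat i differently under the binary connectives.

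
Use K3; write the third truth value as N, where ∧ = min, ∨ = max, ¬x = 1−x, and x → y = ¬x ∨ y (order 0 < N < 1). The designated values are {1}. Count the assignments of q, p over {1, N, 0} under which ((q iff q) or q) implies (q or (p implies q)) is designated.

5

Of the 9 assignments, 5 give a value in {1}.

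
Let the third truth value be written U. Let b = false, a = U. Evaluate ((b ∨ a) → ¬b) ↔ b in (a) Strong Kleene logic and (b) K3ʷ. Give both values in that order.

In Strong Kleene logic: b ∨ a = false ∨ U = U
¬b = ¬false = true
(b ∨ a) → ¬b = U → true = true  [¬U ∨ true]
((b ∨ a) → ¬b) ↔ b = true ↔ false = false
In K3ʷ: b ∨ a = false ∨ U = U
¬b = ¬false = true
(b ∨ a) → ¬b = U → true = U
((b ∨ a) → ¬b) ↔ b = U ↔ false = U
They differ because Strong Kleene logic and K3ʷ treat U differently under the binary connectives.

false; U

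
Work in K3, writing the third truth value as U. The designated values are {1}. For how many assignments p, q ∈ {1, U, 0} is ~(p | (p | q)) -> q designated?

Of the 9 assignments, 5 give a value in {1}.

5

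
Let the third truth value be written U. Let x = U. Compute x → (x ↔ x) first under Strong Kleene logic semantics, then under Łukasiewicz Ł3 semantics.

U; T

In Strong Kleene logic: x ↔ x = U ↔ U = U
x → (x ↔ x) = U → U = U  [¬U ∨ U]
In Łukasiewicz Ł3: x ↔ x = U ↔ U = T  [1 − |½−½|]
x → (x ↔ x) = U → T = T
They differ because Strong Kleene logic and Łukasiewicz Ł3 treat U differently under implication.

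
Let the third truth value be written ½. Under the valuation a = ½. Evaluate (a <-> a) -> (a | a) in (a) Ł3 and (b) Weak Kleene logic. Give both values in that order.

In Ł3: a <-> a = ½ <-> ½ = ⊤  [1 − |½−½|]
a | a = ½ | ½ = ½
(a <-> a) -> (a | a) = ⊤ -> ½ = ½
In Weak Kleene logic: a <-> a = ½ <-> ½ = ½
a | a = ½ | ½ = ½
(a <-> a) -> (a | a) = ½ -> ½ = ½  [any arg is the third value ⇒ result is the third value]

½; ½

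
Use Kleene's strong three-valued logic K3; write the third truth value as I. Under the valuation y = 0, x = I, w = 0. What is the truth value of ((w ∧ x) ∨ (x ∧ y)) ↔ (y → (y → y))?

w ∧ x = 0 ∧ I = 0
x ∧ y = I ∧ 0 = 0
(w ∧ x) ∨ (x ∧ y) = 0 ∨ 0 = 0
y → y = 0 → 0 = 1
y → (y → y) = 0 → 1 = 1
((w ∧ x) ∨ (x ∧ y)) ↔ (y → (y → y)) = 0 ↔ 1 = 0

0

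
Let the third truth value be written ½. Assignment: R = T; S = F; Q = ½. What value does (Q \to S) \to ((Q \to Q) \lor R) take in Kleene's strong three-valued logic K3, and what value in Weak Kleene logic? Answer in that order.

In Kleene's strong three-valued logic K3: Q \to S = ½ \to F = ½  [\lnot ½ \lor F]
Q \to Q = ½ \to ½ = ½
(Q \to Q) \lor R = ½ \lor T = T
(Q \to S) \to ((Q \to Q) \lor R) = ½ \to T = T
In Weak Kleene logic: Q \to S = ½ \to F = ½  [any arg is the third value ⇒ result is the third value]
Q \to Q = ½ \to ½ = ½
(Q \to Q) \lor R = ½ \lor T = ½
(Q \to S) \to ((Q \to Q) \lor R) = ½ \to ½ = ½
They differ because Kleene's strong three-valued logic K3 and Weak Kleene logic treat ½ differently under the binary connectives.

T; ½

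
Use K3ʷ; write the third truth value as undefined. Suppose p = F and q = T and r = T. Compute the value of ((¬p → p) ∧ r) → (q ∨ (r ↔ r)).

¬p = ¬F = T
¬p → p = T → F = F
(¬p → p) ∧ r = F ∧ T = F
r ↔ r = T ↔ T = T
q ∨ (r ↔ r) = T ∨ T = T
((¬p → p) ∧ r) → (q ∨ (r ↔ r)) = F → T = T

T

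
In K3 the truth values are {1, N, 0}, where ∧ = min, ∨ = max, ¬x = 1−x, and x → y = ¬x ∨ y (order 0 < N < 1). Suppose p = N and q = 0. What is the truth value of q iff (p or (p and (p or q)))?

N

p or q = N or 0 = N
p and (p or q) = N and N = N
p or (p and (p or q)) = N or N = N
q iff (p or (p and (p or q))) = 0 iff N = N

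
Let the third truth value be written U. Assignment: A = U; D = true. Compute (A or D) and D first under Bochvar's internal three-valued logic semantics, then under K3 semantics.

In Bochvar's internal three-valued logic: A or D = U or true = U
(A or D) and D = U and true = U
In K3: A or D = U or true = true
(A or D) and D = true and true = true
They differ because Bochvar's internal three-valued logic and K3 treat U differently under the binary connectives.

U; true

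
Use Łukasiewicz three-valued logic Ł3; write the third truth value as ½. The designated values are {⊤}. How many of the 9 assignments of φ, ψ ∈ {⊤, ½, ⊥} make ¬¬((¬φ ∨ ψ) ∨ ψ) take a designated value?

Of the 9 assignments, 5 give a value in {⊤}.

5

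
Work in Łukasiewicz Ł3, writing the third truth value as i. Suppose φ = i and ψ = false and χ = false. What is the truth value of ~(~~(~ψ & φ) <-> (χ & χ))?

i

~ψ = ~false = true
~ψ & φ = true & i = i
~(~ψ & φ) = ~i = i
~~(~ψ & φ) = ~i = i
χ & χ = false & false = false
~~(~ψ & φ) <-> (χ & χ) = i <-> false = i  [1 − |½−0|]
~(~~(~ψ & φ) <-> (χ & χ)) = ~i = i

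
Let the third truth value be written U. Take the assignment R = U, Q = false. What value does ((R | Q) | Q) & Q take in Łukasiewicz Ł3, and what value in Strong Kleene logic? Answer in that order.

In Łukasiewicz Ł3: R | Q = U | false = U
(R | Q) | Q = U | false = U
((R | Q) | Q) & Q = U & false = false
In Strong Kleene logic: R | Q = U | false = U
(R | Q) | Q = U | false = U
((R | Q) | Q) & Q = U & false = false

false; false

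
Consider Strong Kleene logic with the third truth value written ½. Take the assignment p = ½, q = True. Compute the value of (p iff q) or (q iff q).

p iff q = ½ iff True = ½
q iff q = True iff True = True
(p iff q) or (q iff q) = ½ or True = True

True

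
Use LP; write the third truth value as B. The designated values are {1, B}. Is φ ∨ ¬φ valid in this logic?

Every assignment of φ over {1, B, 0} gives a value in {1, B}.
In particular, with φ=B: φ ∨ ¬φ = B.

Yes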